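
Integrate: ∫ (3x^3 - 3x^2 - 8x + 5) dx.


Reverse power rule on each term:
  ∫ 3x^3 dx = (3/4)x^4
  ∫ -3x^2 dx = -x^3
  ∫ -8x dx = -4x^2
  ∫ 5 dx = 5x
F(x) = (3/4)x^4 - x^3 - 4x^2 + 5x + C


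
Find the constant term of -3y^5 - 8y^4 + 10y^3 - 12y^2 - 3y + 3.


Read off the constant term: 3


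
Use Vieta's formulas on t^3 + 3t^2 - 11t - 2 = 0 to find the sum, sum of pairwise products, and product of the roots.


Monic cubic t^3+bt^2+ct+d=0: sum=-b, pairwise sum=c, product=-d.
b=3, c=-11, d=-2
r1+r2+r3 = -3
r1r2+r1r3+r2r3 = -11
r1r2r3 = 2


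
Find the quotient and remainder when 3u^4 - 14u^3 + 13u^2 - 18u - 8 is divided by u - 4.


(3u^4 - 14u^3 + 13u^2 - 18u - 8) / (u - 4)
Step 1: 3u^3 * (u - 4) = 3u^4 - 12u^3; subtract.
Step 2: -2u^2 * (u - 4) = -2u^3 + 8u^2; subtract.
Step 3: 5u * (u - 4) = 5u^2 - 20u; subtract.
Step 4: 2 * (u - 4) = 2u - 8; subtract.
Quotient: 3u^3 - 2u^2 + 5u + 2, Remainder: 0


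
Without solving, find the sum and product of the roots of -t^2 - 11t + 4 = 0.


For at^2+bt+c=0: sum = -b/a, product = c/a.
a=-1, b=-11, c=4
Sum = -(-11)/-1 = -11
Product = (4)/-1 = -4


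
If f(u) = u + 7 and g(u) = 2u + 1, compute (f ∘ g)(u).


Substitute g(u) into f:
f(g(u)) = 1*(2u + 1) + 7
Expand and combine: 2u + 8


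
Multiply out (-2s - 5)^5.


Expand (-2s - 5)^5 by repeated multiplication:
  (-2s - 5)^2 = 4s^2 + 20s + 25
  (-2s - 5)^3 = -8s^3 - 60s^2 - 150s - 125
  (-2s - 5)^4 = 16s^4 + 160s^3 + 600s^2 + 1000s + 625
= -32s^5 - 400s^4 - 2000s^3 - 5000s^2 - 6250s - 3125


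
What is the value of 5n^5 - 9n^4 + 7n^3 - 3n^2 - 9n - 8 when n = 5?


Using direct substitution:
  5 * (5)^5 = 15625
  -9 * (5)^4 = -5625
  7 * (5)^3 = 875
  -3 * (5)^2 = -75
  -9 * (5)^1 = -45
  constant: -8
Sum = 15625 - 5625 + 875 - 75 - 45 - 8 = 10747


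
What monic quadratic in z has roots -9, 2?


p(z) = (z + 9)(z - 2)
Expand: z^2 + 7z - 18


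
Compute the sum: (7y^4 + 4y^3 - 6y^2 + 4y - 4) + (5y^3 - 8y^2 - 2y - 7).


Align terms by degree and add:
  7y^4 + 4y^3 - 6y^2 + 4y - 4
+ 5y^3 - 8y^2 - 2y - 7
= 7y^4 + 9y^3 - 14y^2 + 2y - 11


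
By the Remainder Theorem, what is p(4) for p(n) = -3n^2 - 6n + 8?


By the Remainder Theorem, the remainder equals p(4):
  -3*(4)^2 = -48
  -6*(4)^1 = -24
  constant: 8
Sum: -48 - 24 + 8 = -64


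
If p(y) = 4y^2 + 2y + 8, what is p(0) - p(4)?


p(0) = 8
p(4) = 80
p(0) - p(4) = 8 - 80 = -72


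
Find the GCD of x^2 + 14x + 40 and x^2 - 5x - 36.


Factor each:
  x^2 + 14x + 40 = (x + 4)(x + 10)
  x^2 - 5x - 36 = (x + 4)(x - 9)
Common monic factor: x + 4


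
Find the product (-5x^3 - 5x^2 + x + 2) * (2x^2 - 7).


Distribute each term of the first polynomial:
  (-5x^3)(2x^2 - 7) = -10x^5 + 35x^3
  (-5x^2)(2x^2 - 7) = -10x^4 + 35x^2
  (x)(2x^2 - 7) = 2x^3 - 7x
  (2)(2x^2 - 7) = 4x^2 - 14
Sum: -10x^5 - 10x^4 + 37x^3 + 39x^2 - 7x - 14


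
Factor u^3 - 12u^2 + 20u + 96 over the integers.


Try integer roots (divisors of 96). u=8: p(8)=0.
Divide out (u - 8): quotient is u^2 - 4u - 12.
Factor the quadratic: (u - 6)(u + 2)
Result: (u - 8)(u - 6)(u + 2)


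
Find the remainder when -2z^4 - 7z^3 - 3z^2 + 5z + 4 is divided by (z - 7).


By the Remainder Theorem, the remainder equals p(7):
  -2*(7)^4 = -4802
  -7*(7)^3 = -2401
  -3*(7)^2 = -147
  5*(7)^1 = 35
  constant: 4
Sum: -4802 - 2401 - 147 + 35 + 4 = -7311


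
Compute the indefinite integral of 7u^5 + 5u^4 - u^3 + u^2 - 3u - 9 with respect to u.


Reverse power rule on each term:
  ∫ 7u^5 du = (7/6)u^6
  ∫ 5u^4 du = u^5
  ∫ -u^3 du = -(1/4)u^4
  ∫ u^2 du = (1/3)u^3
  ∫ -3u du = -(3/2)u^2
  ∫ -9 du = -9u
F(u) = (7/6)u^6 + u^5 - (1/4)u^4 + (1/3)u^3 - (3/2)u^2 - 9u + C


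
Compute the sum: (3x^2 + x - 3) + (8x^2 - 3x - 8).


Align terms by degree and add:
  3x^2 + x - 3
+ 8x^2 - 3x - 8
= 11x^2 - 2x - 11


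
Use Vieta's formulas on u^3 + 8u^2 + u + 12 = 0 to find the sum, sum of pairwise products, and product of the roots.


Monic cubic u^3+bu^2+cu+d=0: sum=-b, pairwise sum=c, product=-d.
b=8, c=1, d=12
r1+r2+r3 = -8
r1r2+r1r3+r2r3 = 1
r1r2r3 = -12


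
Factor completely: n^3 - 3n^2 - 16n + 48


Try integer roots (divisors of 48). n=-4: p(-4)=0.
Divide out (n + 4): quotient is n^2 - 7n + 12.
Factor the quadratic: (n - 3)(n - 4)
Result: (n + 4)(n - 3)(n - 4)


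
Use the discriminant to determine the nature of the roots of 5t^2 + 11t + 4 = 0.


D = b^2 - 4ac = (11)^2 - 4(5)(4) = 121 - 80 = 41
Since D > 0: two distinct irrational roots


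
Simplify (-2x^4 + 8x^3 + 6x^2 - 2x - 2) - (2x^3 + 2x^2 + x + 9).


Distribute the minus sign:
  (-2x^4 + 8x^3 + 6x^2 - 2x - 2)
- (2x^3 + 2x^2 + x + 9)
Negate second polynomial: -2x^3 - 2x^2 - x - 9
Add: -2x^4 + 6x^3 + 4x^2 - 3x - 11


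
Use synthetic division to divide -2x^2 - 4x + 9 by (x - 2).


Synthetic division with c = 2. Coefficients: -2, -4, 9
Bring down -2.
  -2 * 2 = -4; -4 - 4 = -8
  -8 * 2 = -16; -16 + 9 = -7
Quotient: -2x - 8, Remainder: -7


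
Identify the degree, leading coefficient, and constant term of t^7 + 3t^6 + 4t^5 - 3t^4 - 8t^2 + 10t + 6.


Highest power of t is 7, with coefficient 1. Constant term is 6.
Degree = 7, leading coefficient = 1, constant term = 6


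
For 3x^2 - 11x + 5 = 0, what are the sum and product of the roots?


For ax^2+bx+c=0: sum = -b/a, product = c/a.
a=3, b=-11, c=5
Sum = -(-11)/3 = 11/3
Product = (5)/3 = 5/3


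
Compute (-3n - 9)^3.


Expand (-3n - 9)^3 by repeated multiplication:
  (-3n - 9)^2 = 9n^2 + 54n + 81
= -27n^3 - 243n^2 - 729n - 729


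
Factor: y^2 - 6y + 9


Roots satisfy r1 + r2 = -b/a = 6 and r1*r2 = c/a = 9.
So r1 = 3, r2 = 3.
y^2 - 6y + 9 = (y - r1)(y - r2) = (y - 3)(y - 3)


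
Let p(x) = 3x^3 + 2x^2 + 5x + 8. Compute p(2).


Using direct substitution:
  3 * (2)^3 = 24
  2 * (2)^2 = 8
  5 * (2)^1 = 10
  constant: 8
Sum = 24 + 8 + 10 + 8 = 50


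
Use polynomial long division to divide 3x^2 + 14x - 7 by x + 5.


(3x^2 + 14x - 7) / (x + 5)
Step 1: 3x * (x + 5) = 3x^2 + 15x; subtract.
Step 2: -1 * (x + 5) = -x - 5; subtract.
Quotient: 3x - 1, Remainder: -2


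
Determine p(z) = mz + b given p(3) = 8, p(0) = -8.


p(z) = mz + b. Using p(3)=8, p(0)=-8:
m = (8 + 8)/(3) = 16/3 = 16/3
b = 8 - m*(3) = 8 - 16 = -8
p(z) = (16/3)z - 8


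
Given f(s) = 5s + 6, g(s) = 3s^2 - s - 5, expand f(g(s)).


Substitute g(s) into f:
f(g(s)) = 5*(3s^2 - s - 5) + 6
Expand and combine: 15s^2 - 5s - 19


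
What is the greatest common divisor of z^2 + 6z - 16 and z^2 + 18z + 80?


Factor each:
  z^2 + 6z - 16 = (z + 8)(z - 2)
  z^2 + 18z + 80 = (z + 8)(z + 10)
Common monic factor: z + 8


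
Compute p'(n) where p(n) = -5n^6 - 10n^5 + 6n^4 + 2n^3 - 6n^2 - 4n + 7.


Apply the power rule term by term:
  d/dn(-5n^6) = -30n^5
  d/dn(-10n^5) = -50n^4
  d/dn(6n^4) = 24n^3
  d/dn(2n^3) = 6n^2
  d/dn(-6n^2) = -12n
  d/dn(-4n) = -4
  d/dn(7) = 0
p'(n) = -30n^5 - 50n^4 + 24n^3 + 6n^2 - 12n - 4


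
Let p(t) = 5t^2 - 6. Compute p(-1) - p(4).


p(-1) = -1
p(4) = 74
p(-1) - p(4) = -1 - 74 = -75


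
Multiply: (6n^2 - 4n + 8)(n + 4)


Distribute each term of the first polynomial:
  (6n^2)(n + 4) = 6n^3 + 24n^2
  (-4n)(n + 4) = -4n^2 - 16n
  (8)(n + 4) = 8n + 32
Sum: 6n^3 + 20n^2 - 8n + 32


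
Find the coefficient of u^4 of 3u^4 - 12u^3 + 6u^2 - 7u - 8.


Read off the coefficient of u^4: 3


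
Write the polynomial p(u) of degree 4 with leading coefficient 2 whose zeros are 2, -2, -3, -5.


p(u) = 2(u - 2)(u + 2)(u + 3)(u + 5)
Expand: 2u^4 + 16u^3 + 22u^2 - 64u - 120


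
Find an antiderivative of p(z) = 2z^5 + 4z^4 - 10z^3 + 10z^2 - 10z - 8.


Reverse power rule on each term:
  ∫ 2z^5 dz = (1/3)z^6
  ∫ 4z^4 dz = (4/5)z^5
  ∫ -10z^3 dz = -(5/2)z^4
  ∫ 10z^2 dz = (10/3)z^3
  ∫ -10z dz = -5z^2
  ∫ -8 dz = -8z
F(z) = (1/3)z^6 + (4/5)z^5 - (5/2)z^4 + (10/3)z^3 - 5z^2 - 8z + C


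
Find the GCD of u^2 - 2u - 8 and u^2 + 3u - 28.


Factor each:
  u^2 - 2u - 8 = (u - 4)(u + 2)
  u^2 + 3u - 28 = (u - 4)(u + 7)
Common monic factor: u - 4


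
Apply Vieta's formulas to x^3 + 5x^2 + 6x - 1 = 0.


Monic cubic x^3+bx^2+cx+d=0: sum=-b, pairwise sum=c, product=-d.
b=5, c=6, d=-1
r1+r2+r3 = -5
r1r2+r1r3+r2r3 = 6
r1r2r3 = 1


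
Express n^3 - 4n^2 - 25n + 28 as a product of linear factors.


Try integer roots (divisors of 28). n=7: p(7)=0.
Divide out (n - 7): quotient is n^2 + 3n - 4.
Factor the quadratic: (n + 4)(n - 1)
Result: (n - 7)(n + 4)(n - 1)


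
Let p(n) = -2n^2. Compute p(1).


Using direct substitution:
  -2 * (1)^2 = -2
  0 * (1)^1 = 0
  constant: 0
Sum = -2 + 0 + 0 = -2


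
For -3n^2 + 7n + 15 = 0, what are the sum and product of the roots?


For an^2+bn+c=0: sum = -b/a, product = c/a.
a=-3, b=7, c=15
Sum = -(7)/-3 = 7/3
Product = (15)/-3 = -5


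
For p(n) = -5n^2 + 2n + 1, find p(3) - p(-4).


p(3) = -38
p(-4) = -87
p(3) - p(-4) = -38 + 87 = 49


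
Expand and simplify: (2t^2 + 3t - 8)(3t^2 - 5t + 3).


Distribute each term of the first polynomial:
  (2t^2)(3t^2 - 5t + 3) = 6t^4 - 10t^3 + 6t^2
  (3t)(3t^2 - 5t + 3) = 9t^3 - 15t^2 + 9t
  (-8)(3t^2 - 5t + 3) = -24t^2 + 40t - 24
Sum: 6t^4 - t^3 - 33t^2 + 49t - 24


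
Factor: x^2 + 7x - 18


Roots satisfy r1 + r2 = -b/a = -7 and r1*r2 = c/a = -18.
So r1 = -9, r2 = 2.
x^2 + 7x - 18 = (x - r1)(x - r2) = (x + 9)(x - 2)


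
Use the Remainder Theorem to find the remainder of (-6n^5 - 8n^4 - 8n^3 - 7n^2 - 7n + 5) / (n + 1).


By the Remainder Theorem, the remainder equals p(-1):
  -6*(-1)^5 = 6
  -8*(-1)^4 = -8
  -8*(-1)^3 = 8
  -7*(-1)^2 = -7
  -7*(-1)^1 = 7
  constant: 5
Sum: 6 - 8 + 8 - 7 + 7 + 5 = 11


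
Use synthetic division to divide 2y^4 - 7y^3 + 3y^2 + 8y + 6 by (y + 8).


Synthetic division with c = -8. Coefficients: 2, -7, 3, 8, 6
Bring down 2.
  2 * -8 = -16; -16 - 7 = -23
  -23 * -8 = 184; 184 + 3 = 187
  187 * -8 = -1496; -1496 + 8 = -1488
  -1488 * -8 = 11904; 11904 + 6 = 11910
Quotient: 2y^3 - 23y^2 + 187y - 1488, Remainder: 11910


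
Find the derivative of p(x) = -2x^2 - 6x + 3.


Apply the power rule term by term:
  d/dx(-2x^2) = -4x
  d/dx(-6x) = -6
  d/dx(3) = 0
p'(x) = -4x - 6


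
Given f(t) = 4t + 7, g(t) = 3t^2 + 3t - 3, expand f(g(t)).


Substitute g(t) into f:
f(g(t)) = 4*(3t^2 + 3t - 3) + 7
Expand and combine: 12t^2 + 12t - 5


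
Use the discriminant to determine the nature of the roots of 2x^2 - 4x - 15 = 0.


D = b^2 - 4ac = (-4)^2 - 4(2)(-15) = 16 + 120 = 136
Since D > 0: two distinct irrational roots


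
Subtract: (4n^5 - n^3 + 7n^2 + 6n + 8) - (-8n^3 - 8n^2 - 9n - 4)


Distribute the minus sign:
  (4n^5 - n^3 + 7n^2 + 6n + 8)
- (-8n^3 - 8n^2 - 9n - 4)
Negate second polynomial: 8n^3 + 8n^2 + 9n + 4
Add: 4n^5 + 7n^3 + 15n^2 + 15n + 12


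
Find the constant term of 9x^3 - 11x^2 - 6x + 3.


Read off the constant term: 3


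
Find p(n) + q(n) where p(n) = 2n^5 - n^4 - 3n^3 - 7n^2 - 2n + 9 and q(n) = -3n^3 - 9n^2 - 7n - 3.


Align terms by degree and add:
  2n^5 - n^4 - 3n^3 - 7n^2 - 2n + 9
  -3n^3 - 9n^2 - 7n - 3
= 2n^5 - n^4 - 6n^3 - 16n^2 - 9n + 6


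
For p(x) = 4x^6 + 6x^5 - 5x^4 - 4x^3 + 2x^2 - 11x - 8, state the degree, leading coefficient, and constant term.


Highest power of x is 6, with coefficient 4. Constant term is -8.
Degree = 6, leading coefficient = 4, constant term = -8


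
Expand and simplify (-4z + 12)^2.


Expand (-4z + 12)^2 by repeated multiplication:
= 16z^2 - 96z + 144


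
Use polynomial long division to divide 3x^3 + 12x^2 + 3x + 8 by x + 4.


(3x^3 + 12x^2 + 3x + 8) / (x + 4)
Step 1: 3x^2 * (x + 4) = 3x^3 + 12x^2; subtract.
Step 2: 0 * (x + 4) = 0; subtract.
Step 3: 3 * (x + 4) = 3x + 12; subtract.
Quotient: 3x^2 + 3, Remainder: -4


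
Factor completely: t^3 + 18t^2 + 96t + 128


Try integer roots (divisors of 128). t=-2: p(-2)=0.
Divide out (t + 2): quotient is t^2 + 16t + 64.
Factor the quadratic: (t + 8)(t + 8)
Result: (t + 2)(t + 8)(t + 8)


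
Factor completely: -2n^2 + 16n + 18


Roots satisfy r1 + r2 = -b/a = 8 and r1*r2 = c/a = -9.
So r1 = 9, r2 = -1.
-2n^2 + 16n + 18 = -2(n - r1)(n - r2) = -2(n - 9)(n + 1)


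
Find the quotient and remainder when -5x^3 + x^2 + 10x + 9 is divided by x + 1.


(-5x^3 + x^2 + 10x + 9) / (x + 1)
Step 1: -5x^2 * (x + 1) = -5x^3 - 5x^2; subtract.
Step 2: 6x * (x + 1) = 6x^2 + 6x; subtract.
Step 3: 4 * (x + 1) = 4x + 4; subtract.
Quotient: -5x^2 + 6x + 4, Remainder: 5


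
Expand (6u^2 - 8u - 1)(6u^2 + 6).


Distribute each term of the first polynomial:
  (6u^2)(6u^2 + 6) = 36u^4 + 36u^2
  (-8u)(6u^2 + 6) = -48u^3 - 48u
  (-1)(6u^2 + 6) = -6u^2 - 6
Sum: 36u^4 - 48u^3 + 30u^2 - 48u - 6


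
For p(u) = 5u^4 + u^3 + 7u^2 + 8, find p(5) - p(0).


p(5) = 3433
p(0) = 8
p(5) - p(0) = 3433 - 8 = 3425


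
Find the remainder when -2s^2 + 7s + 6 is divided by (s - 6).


By the Remainder Theorem, the remainder equals p(6):
  -2*(6)^2 = -72
  7*(6)^1 = 42
  constant: 6
Sum: -72 + 42 + 6 = -24


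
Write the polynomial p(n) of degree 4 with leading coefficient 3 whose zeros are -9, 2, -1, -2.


p(n) = 3(n + 9)(n - 2)(n + 1)(n + 2)
Expand: 3n^4 + 30n^3 + 15n^2 - 120n - 108


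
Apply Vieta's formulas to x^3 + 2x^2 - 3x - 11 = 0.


Monic cubic x^3+bx^2+cx+d=0: sum=-b, pairwise sum=c, product=-d.
b=2, c=-3, d=-11
r1+r2+r3 = -2
r1r2+r1r3+r2r3 = -3
r1r2r3 = 11


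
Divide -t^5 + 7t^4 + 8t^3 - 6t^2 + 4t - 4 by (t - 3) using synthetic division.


Synthetic division with c = 3. Coefficients: -1, 7, 8, -6, 4, -4
Bring down -1.
  -1 * 3 = -3; -3 + 7 = 4
  4 * 3 = 12; 12 + 8 = 20
  20 * 3 = 60; 60 - 6 = 54
  54 * 3 = 162; 162 + 4 = 166
  166 * 3 = 498; 498 - 4 = 494
Quotient: -t^4 + 4t^3 + 20t^2 + 54t + 166, Remainder: 494


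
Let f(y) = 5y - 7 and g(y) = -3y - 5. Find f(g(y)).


Substitute g(y) into f:
f(g(y)) = 5*(-3y - 5) + (-7)
Expand and combine: -15y - 32


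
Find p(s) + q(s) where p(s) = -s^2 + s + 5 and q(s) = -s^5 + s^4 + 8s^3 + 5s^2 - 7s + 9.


Align terms by degree and add:
  -s^2 + s + 5
  -s^5 + s^4 + 8s^3 + 5s^2 - 7s + 9
= -s^5 + s^4 + 8s^3 + 4s^2 - 6s + 14


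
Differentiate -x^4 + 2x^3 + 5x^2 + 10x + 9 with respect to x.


Apply the power rule term by term:
  d/dx(-x^4) = -4x^3
  d/dx(2x^3) = 6x^2
  d/dx(5x^2) = 10x
  d/dx(10x) = 10
  d/dx(9) = 0
p'(x) = -4x^3 + 6x^2 + 10x + 10


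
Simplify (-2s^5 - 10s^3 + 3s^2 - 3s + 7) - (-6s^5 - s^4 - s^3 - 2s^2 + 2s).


Distribute the minus sign:
  (-2s^5 - 10s^3 + 3s^2 - 3s + 7)
- (-6s^5 - s^4 - s^3 - 2s^2 + 2s)
Negate second polynomial: 6s^5 + s^4 + s^3 + 2s^2 - 2s
Add: 4s^5 + s^4 - 9s^3 + 5s^2 - 5s + 7


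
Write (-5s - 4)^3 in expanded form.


Expand (-5s - 4)^3 by repeated multiplication:
  (-5s - 4)^2 = 25s^2 + 40s + 16
= -125s^3 - 300s^2 - 240s - 64


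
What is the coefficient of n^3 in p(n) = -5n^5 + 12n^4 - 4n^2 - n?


Read off the coefficient of n^3: 0


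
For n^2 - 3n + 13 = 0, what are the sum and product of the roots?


For an^2+bn+c=0: sum = -b/a, product = c/a.
a=1, b=-3, c=13
Sum = -(-3)/1 = 3
Product = (13)/1 = 13


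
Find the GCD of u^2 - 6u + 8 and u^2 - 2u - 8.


Factor each:
  u^2 - 6u + 8 = (u - 4)(u - 2)
  u^2 - 2u - 8 = (u - 4)(u + 2)
Common monic factor: u - 4


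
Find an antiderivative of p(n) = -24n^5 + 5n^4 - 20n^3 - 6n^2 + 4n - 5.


Reverse power rule on each term:
  ∫ -24n^5 dn = -4n^6
  ∫ 5n^4 dn = n^5
  ∫ -20n^3 dn = -5n^4
  ∫ -6n^2 dn = -2n^3
  ∫ 4n dn = 2n^2
  ∫ -5 dn = -5n
F(n) = -4n^6 + n^5 - 5n^4 - 2n^3 + 2n^2 - 5n + C


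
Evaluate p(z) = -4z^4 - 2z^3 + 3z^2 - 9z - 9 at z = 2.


Using direct substitution:
  -4 * (2)^4 = -64
  -2 * (2)^3 = -16
  3 * (2)^2 = 12
  -9 * (2)^1 = -18
  constant: -9
Sum = -64 - 16 + 12 - 18 - 9 = -95


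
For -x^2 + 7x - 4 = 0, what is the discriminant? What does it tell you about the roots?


D = b^2 - 4ac = (7)^2 - 4(-1)(-4) = 49 - 16 = 33
Since D > 0: two distinct irrational roots


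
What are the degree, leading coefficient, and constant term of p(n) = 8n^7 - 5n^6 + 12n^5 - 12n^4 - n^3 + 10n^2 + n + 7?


Highest power of n is 7, with coefficient 8. Constant term is 7.
Degree = 7, leading coefficient = 8, constant term = 7


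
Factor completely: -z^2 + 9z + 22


Roots satisfy r1 + r2 = -b/a = 9 and r1*r2 = c/a = -22.
So r1 = -2, r2 = 11.
-z^2 + 9z + 22 = -(z - r1)(z - r2) = -(z + 2)(z - 11)


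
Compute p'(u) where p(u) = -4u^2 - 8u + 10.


Apply the power rule term by term:
  d/du(-4u^2) = -8u
  d/du(-8u) = -8
  d/du(10) = 0
p'(u) = -8u - 8


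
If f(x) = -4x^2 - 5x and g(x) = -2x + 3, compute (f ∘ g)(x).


Substitute g(x) into f:
f(g(x)) = -4*(-2x + 3)^2 + (-5)*(-2x + 3)
(-2x + 3)^2 = 4x^2 - 12x + 9
Expand and combine: -16x^2 + 58x - 51


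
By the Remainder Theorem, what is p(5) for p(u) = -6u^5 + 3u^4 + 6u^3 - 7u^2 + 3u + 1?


By the Remainder Theorem, the remainder equals p(5):
  -6*(5)^5 = -18750
  3*(5)^4 = 1875
  6*(5)^3 = 750
  -7*(5)^2 = -175
  3*(5)^1 = 15
  constant: 1
Sum: -18750 + 1875 + 750 - 175 + 15 + 1 = -16284


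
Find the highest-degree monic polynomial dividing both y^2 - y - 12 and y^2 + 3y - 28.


Factor each:
  y^2 - y - 12 = (y - 4)(y + 3)
  y^2 + 3y - 28 = (y - 4)(y + 7)
Common monic factor: y - 4


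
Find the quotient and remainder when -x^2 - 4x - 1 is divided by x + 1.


(-x^2 - 4x - 1) / (x + 1)
Step 1: -x * (x + 1) = -x^2 - x; subtract.
Step 2: -3 * (x + 1) = -3x - 3; subtract.
Quotient: -x - 3, Remainder: 2


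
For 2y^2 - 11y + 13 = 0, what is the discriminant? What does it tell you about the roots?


D = b^2 - 4ac = (-11)^2 - 4(2)(13) = 121 - 104 = 17
Since D > 0: two distinct irrational roots


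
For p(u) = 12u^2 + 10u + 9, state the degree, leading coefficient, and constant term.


Highest power of u is 2, with coefficient 12. Constant term is 9.
Degree = 2, leading coefficient = 12, constant term = 9


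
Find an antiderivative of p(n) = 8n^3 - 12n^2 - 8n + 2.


Reverse power rule on each term:
  ∫ 8n^3 dn = 2n^4
  ∫ -12n^2 dn = -4n^3
  ∫ -8n dn = -4n^2
  ∫ 2 dn = 2n
F(n) = 2n^4 - 4n^3 - 4n^2 + 2n + C


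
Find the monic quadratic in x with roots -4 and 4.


p(x) = (x + 4)(x - 4)
Expand: x^2 - 16


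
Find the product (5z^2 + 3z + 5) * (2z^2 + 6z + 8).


Distribute each term of the first polynomial:
  (5z^2)(2z^2 + 6z + 8) = 10z^4 + 30z^3 + 40z^2
  (3z)(2z^2 + 6z + 8) = 6z^3 + 18z^2 + 24z
  (5)(2z^2 + 6z + 8) = 10z^2 + 30z + 40
Sum: 10z^4 + 36z^3 + 68z^2 + 54z + 40


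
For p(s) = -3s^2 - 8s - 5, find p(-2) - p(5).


p(-2) = -1
p(5) = -120
p(-2) - p(5) = -1 + 120 = 119


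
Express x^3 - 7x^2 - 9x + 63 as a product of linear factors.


Try integer roots (divisors of 63). x=-3: p(-3)=0.
Divide out (x + 3): quotient is x^2 - 10x + 21.
Factor the quadratic: (x - 7)(x - 3)
Result: (x + 3)(x - 7)(x - 3)


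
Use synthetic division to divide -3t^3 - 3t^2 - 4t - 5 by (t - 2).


Synthetic division with c = 2. Coefficients: -3, -3, -4, -5
Bring down -3.
  -3 * 2 = -6; -6 - 3 = -9
  -9 * 2 = -18; -18 - 4 = -22
  -22 * 2 = -44; -44 - 5 = -49
Quotient: -3t^2 - 9t - 22, Remainder: -49


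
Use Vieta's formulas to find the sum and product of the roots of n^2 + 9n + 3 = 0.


For an^2+bn+c=0: sum = -b/a, product = c/a.
a=1, b=9, c=3
Sum = -(9)/1 = -9
Product = (3)/1 = 3


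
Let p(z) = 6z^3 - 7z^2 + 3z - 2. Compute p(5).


Using direct substitution:
  6 * (5)^3 = 750
  -7 * (5)^2 = -175
  3 * (5)^1 = 15
  constant: -2
Sum = 750 - 175 + 15 - 2 = 588


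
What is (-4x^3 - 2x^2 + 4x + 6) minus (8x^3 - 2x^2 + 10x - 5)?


Distribute the minus sign:
  (-4x^3 - 2x^2 + 4x + 6)
- (8x^3 - 2x^2 + 10x - 5)
Negate second polynomial: -8x^3 + 2x^2 - 10x + 5
Add: -12x^3 - 6x + 11


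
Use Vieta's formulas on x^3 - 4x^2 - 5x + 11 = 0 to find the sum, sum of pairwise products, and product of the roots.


Monic cubic x^3+bx^2+cx+d=0: sum=-b, pairwise sum=c, product=-d.
b=-4, c=-5, d=11
r1+r2+r3 = 4
r1r2+r1r3+r2r3 = -5
r1r2r3 = -11


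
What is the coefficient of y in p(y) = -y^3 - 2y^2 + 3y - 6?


Read off the coefficient of y: 3


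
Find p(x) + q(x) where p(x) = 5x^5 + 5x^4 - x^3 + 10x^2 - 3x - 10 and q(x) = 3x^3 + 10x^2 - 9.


Align terms by degree and add:
  5x^5 + 5x^4 - x^3 + 10x^2 - 3x - 10
+ 3x^3 + 10x^2 - 9
= 5x^5 + 5x^4 + 2x^3 + 20x^2 - 3x - 19


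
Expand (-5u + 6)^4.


Expand (-5u + 6)^4 by repeated multiplication:
  (-5u + 6)^2 = 25u^2 - 60u + 36
  (-5u + 6)^3 = -125u^3 + 450u^2 - 540u + 216
= 625u^4 - 3000u^3 + 5400u^2 - 4320u + 1296


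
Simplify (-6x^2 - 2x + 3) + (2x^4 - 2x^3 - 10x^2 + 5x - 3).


Align terms by degree and add:
  -6x^2 - 2x + 3
+ 2x^4 - 2x^3 - 10x^2 + 5x - 3
= 2x^4 - 2x^3 - 16x^2 + 3x


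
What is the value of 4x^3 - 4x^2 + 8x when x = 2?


Using direct substitution:
  4 * (2)^3 = 32
  -4 * (2)^2 = -16
  8 * (2)^1 = 16
  constant: 0
Sum = 32 - 16 + 16 + 0 = 32


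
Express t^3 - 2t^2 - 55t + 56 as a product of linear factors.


Try integer roots (divisors of 56). t=1: p(1)=0.
Divide out (t - 1): quotient is t^2 - t - 56.
Factor the quadratic: (t + 7)(t - 8)
Result: (t - 1)(t + 7)(t - 8)


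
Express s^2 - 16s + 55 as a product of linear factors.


Roots satisfy r1 + r2 = -b/a = 16 and r1*r2 = c/a = 55.
So r1 = 5, r2 = 11.
s^2 - 16s + 55 = (s - r1)(s - r2) = (s - 5)(s - 11)


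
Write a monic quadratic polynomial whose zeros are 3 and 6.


p(y) = (y - 3)(y - 6)
Expand: y^2 - 9y + 18


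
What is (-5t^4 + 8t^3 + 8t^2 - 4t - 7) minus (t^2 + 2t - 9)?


Distribute the minus sign:
  (-5t^4 + 8t^3 + 8t^2 - 4t - 7)
- (t^2 + 2t - 9)
Negate second polynomial: -t^2 - 2t + 9
Add: -5t^4 + 8t^3 + 7t^2 - 6t + 2


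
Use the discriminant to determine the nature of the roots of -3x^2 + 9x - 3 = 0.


D = b^2 - 4ac = (9)^2 - 4(-3)(-3) = 81 - 36 = 45
Since D > 0: two distinct irrational roots


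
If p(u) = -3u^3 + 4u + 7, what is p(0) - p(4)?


p(0) = 7
p(4) = -169
p(0) - p(4) = 7 + 169 = 176


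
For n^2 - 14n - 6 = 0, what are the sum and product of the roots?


For an^2+bn+c=0: sum = -b/a, product = c/a.
a=1, b=-14, c=-6
Sum = -(-14)/1 = 14
Product = (-6)/1 = -6


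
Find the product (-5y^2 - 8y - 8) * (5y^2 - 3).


Distribute each term of the first polynomial:
  (-5y^2)(5y^2 - 3) = -25y^4 + 15y^2
  (-8y)(5y^2 - 3) = -40y^3 + 24y
  (-8)(5y^2 - 3) = -40y^2 + 24
Sum: -25y^4 - 40y^3 - 25y^2 + 24y + 24


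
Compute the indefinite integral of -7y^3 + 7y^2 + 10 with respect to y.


Reverse power rule on each term:
  ∫ -7y^3 dy = -(7/4)y^4
  ∫ 7y^2 dy = (7/3)y^3
  ∫ 10 dy = 10y
F(y) = -(7/4)y^4 + (7/3)y^3 + 10y + C


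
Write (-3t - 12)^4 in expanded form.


Expand (-3t - 12)^4 by repeated multiplication:
  (-3t - 12)^2 = 9t^2 + 72t + 144
  (-3t - 12)^3 = -27t^3 - 324t^2 - 1296t - 1728
= 81t^4 + 1296t^3 + 7776t^2 + 20736t + 20736


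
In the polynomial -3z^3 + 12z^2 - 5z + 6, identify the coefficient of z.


Read off the coefficient of z: -5


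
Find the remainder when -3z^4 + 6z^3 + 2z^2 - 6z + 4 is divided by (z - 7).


By the Remainder Theorem, the remainder equals p(7):
  -3*(7)^4 = -7203
  6*(7)^3 = 2058
  2*(7)^2 = 98
  -6*(7)^1 = -42
  constant: 4
Sum: -7203 + 2058 + 98 - 42 + 4 = -5085


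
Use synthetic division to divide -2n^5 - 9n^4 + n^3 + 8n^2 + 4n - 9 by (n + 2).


Synthetic division with c = -2. Coefficients: -2, -9, 1, 8, 4, -9
Bring down -2.
  -2 * -2 = 4; 4 - 9 = -5
  -5 * -2 = 10; 10 + 1 = 11
  11 * -2 = -22; -22 + 8 = -14
  -14 * -2 = 28; 28 + 4 = 32
  32 * -2 = -64; -64 - 9 = -73
Quotient: -2n^4 - 5n^3 + 11n^2 - 14n + 32, Remainder: -73


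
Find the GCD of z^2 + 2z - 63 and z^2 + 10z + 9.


Factor each:
  z^2 + 2z - 63 = (z + 9)(z - 7)
  z^2 + 10z + 9 = (z + 9)(z + 1)
Common monic factor: z + 9


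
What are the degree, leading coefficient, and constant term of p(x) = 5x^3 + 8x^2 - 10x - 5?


Highest power of x is 3, with coefficient 5. Constant term is -5.
Degree = 3, leading coefficient = 5, constant term = -5


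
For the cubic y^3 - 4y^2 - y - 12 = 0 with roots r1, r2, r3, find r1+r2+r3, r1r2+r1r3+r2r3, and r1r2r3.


Monic cubic y^3+by^2+cy+d=0: sum=-b, pairwise sum=c, product=-d.
b=-4, c=-1, d=-12
r1+r2+r3 = 4
r1r2+r1r3+r2r3 = -1
r1r2r3 = 12


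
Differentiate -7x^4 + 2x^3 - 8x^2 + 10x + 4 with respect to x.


Apply the power rule term by term:
  d/dx(-7x^4) = -28x^3
  d/dx(2x^3) = 6x^2
  d/dx(-8x^2) = -16x
  d/dx(10x) = 10
  d/dx(4) = 0
p'(x) = -28x^3 + 6x^2 - 16x + 10


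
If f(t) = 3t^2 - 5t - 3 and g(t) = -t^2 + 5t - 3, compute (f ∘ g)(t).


Substitute g(t) into f:
f(g(t)) = 3*(-t^2 + 5t - 3)^2 + (-5)*(-t^2 + 5t - 3) + (-3)
(-t^2 + 5t - 3)^2 = t^4 - 10t^3 + 31t^2 - 30t + 9
Expand and combine: 3t^4 - 30t^3 + 98t^2 - 115t + 39


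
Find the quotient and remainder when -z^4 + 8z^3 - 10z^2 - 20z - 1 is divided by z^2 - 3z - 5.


(-z^4 + 8z^3 - 10z^2 - 20z - 1) / (z^2 - 3z - 5)
Step 1: -z^2 * (z^2 - 3z - 5) = -z^4 + 3z^3 + 5z^2; subtract.
Step 2: 5z * (z^2 - 3z - 5) = 5z^3 - 15z^2 - 25z; subtract.
Step 3: 0 * (z^2 - 3z - 5) = 0; subtract.
Quotient: -z^2 + 5z, Remainder: 5z - 1


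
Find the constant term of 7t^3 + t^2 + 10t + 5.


Read off the constant term: 5


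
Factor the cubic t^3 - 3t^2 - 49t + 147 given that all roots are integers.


Try integer roots (divisors of 147). t=7: p(7)=0.
Divide out (t - 7): quotient is t^2 + 4t - 21.
Factor the quadratic: (t + 7)(t - 3)
Result: (t - 7)(t + 7)(t - 3)


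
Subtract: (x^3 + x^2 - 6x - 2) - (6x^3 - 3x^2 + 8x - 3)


Distribute the minus sign:
  (x^3 + x^2 - 6x - 2)
- (6x^3 - 3x^2 + 8x - 3)
Negate second polynomial: -6x^3 + 3x^2 - 8x + 3
Add: -5x^3 + 4x^2 - 14x + 1


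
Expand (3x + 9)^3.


Expand (3x + 9)^3 by repeated multiplication:
  (3x + 9)^2 = 9x^2 + 54x + 81
= 27x^3 + 243x^2 + 729x + 729


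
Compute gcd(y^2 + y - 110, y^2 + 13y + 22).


Factor each:
  y^2 + y - 110 = (y + 11)(y - 10)
  y^2 + 13y + 22 = (y + 11)(y + 2)
Common monic factor: y + 11


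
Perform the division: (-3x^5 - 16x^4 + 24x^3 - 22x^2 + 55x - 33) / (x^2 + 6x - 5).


(-3x^5 - 16x^4 + 24x^3 - 22x^2 + 55x - 33) / (x^2 + 6x - 5)
Step 1: -3x^3 * (x^2 + 6x - 5) = -3x^5 - 18x^4 + 15x^3; subtract.
Step 2: 2x^2 * (x^2 + 6x - 5) = 2x^4 + 12x^3 - 10x^2; subtract.
Step 3: -3x * (x^2 + 6x - 5) = -3x^3 - 18x^2 + 15x; subtract.
Step 4: 6 * (x^2 + 6x - 5) = 6x^2 + 36x - 30; subtract.
Quotient: -3x^3 + 2x^2 - 3x + 6, Remainder: 4x - 3


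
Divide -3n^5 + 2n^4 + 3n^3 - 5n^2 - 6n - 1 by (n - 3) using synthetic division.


Synthetic division with c = 3. Coefficients: -3, 2, 3, -5, -6, -1
Bring down -3.
  -3 * 3 = -9; -9 + 2 = -7
  -7 * 3 = -21; -21 + 3 = -18
  -18 * 3 = -54; -54 - 5 = -59
  -59 * 3 = -177; -177 - 6 = -183
  -183 * 3 = -549; -549 - 1 = -550
Quotient: -3n^4 - 7n^3 - 18n^2 - 59n - 183, Remainder: -550


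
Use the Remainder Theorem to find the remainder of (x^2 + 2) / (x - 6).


By the Remainder Theorem, the remainder equals p(6):
  1*(6)^2 = 36
  0*(6)^1 = 0
  constant: 2
Sum: 36 + 0 + 2 = 38


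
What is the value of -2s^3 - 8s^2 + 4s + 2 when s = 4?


Using direct substitution:
  -2 * (4)^3 = -128
  -8 * (4)^2 = -128
  4 * (4)^1 = 16
  constant: 2
Sum = -128 - 128 + 16 + 2 = -238


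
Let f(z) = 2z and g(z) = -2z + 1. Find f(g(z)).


Substitute g(z) into f:
f(g(z)) = 2*(-2z + 1)
Expand and combine: -4z + 2


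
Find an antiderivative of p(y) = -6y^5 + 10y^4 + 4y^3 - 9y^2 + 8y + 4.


Reverse power rule on each term:
  ∫ -6y^5 dy = -y^6
  ∫ 10y^4 dy = 2y^5
  ∫ 4y^3 dy = y^4
  ∫ -9y^2 dy = -3y^3
  ∫ 8y dy = 4y^2
  ∫ 4 dy = 4y
F(y) = -y^6 + 2y^5 + y^4 - 3y^3 + 4y^2 + 4y + C


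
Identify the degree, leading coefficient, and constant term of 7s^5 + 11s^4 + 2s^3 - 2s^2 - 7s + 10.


Highest power of s is 5, with coefficient 7. Constant term is 10.
Degree = 5, leading coefficient = 7, constant term = 10


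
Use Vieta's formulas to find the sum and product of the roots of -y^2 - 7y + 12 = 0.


For ay^2+by+c=0: sum = -b/a, product = c/a.
a=-1, b=-7, c=12
Sum = -(-7)/-1 = -7
Product = (12)/-1 = -12


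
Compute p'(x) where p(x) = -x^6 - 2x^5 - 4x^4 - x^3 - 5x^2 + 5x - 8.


Apply the power rule term by term:
  d/dx(-x^6) = -6x^5
  d/dx(-2x^5) = -10x^4
  d/dx(-4x^4) = -16x^3
  d/dx(-x^3) = -3x^2
  d/dx(-5x^2) = -10x
  d/dx(5x) = 5
  d/dx(-8) = 0
p'(x) = -6x^5 - 10x^4 - 16x^3 - 3x^2 - 10x + 5


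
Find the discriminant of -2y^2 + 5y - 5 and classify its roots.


D = b^2 - 4ac = (5)^2 - 4(-2)(-5) = 25 - 40 = -15
Since D < 0: two complex conjugate roots (no real roots)


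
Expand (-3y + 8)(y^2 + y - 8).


Distribute each term of the first polynomial:
  (-3y)(y^2 + y - 8) = -3y^3 - 3y^2 + 24y
  (8)(y^2 + y - 8) = 8y^2 + 8y - 64
Sum: -3y^3 + 5y^2 + 32y - 64


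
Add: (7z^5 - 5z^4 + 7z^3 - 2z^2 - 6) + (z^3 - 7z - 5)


Align terms by degree and add:
  7z^5 - 5z^4 + 7z^3 - 2z^2 - 6
+ z^3 - 7z - 5
= 7z^5 - 5z^4 + 8z^3 - 2z^2 - 7z - 11


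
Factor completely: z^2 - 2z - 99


Roots satisfy r1 + r2 = -b/a = 2 and r1*r2 = c/a = -99.
So r1 = 11, r2 = -9.
z^2 - 2z - 99 = (z - r1)(z - r2) = (z - 11)(z + 9)


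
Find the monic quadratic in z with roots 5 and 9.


p(z) = (z - 5)(z - 9)
Expand: z^2 - 14z + 45


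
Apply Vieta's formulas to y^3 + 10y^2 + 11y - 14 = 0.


Monic cubic y^3+by^2+cy+d=0: sum=-b, pairwise sum=c, product=-d.
b=10, c=11, d=-14
r1+r2+r3 = -10
r1r2+r1r3+r2r3 = 11
r1r2r3 = 14


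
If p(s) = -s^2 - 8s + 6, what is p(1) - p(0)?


p(1) = -3
p(0) = 6
p(1) - p(0) = -3 - 6 = -9


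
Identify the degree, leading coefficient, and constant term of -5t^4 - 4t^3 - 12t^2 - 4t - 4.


Highest power of t is 4, with coefficient -5. Constant term is -4.
Degree = 4, leading coefficient = -5, constant term = -4


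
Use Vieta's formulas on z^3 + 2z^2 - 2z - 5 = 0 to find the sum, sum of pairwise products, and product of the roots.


Monic cubic z^3+bz^2+cz+d=0: sum=-b, pairwise sum=c, product=-d.
b=2, c=-2, d=-5
r1+r2+r3 = -2
r1r2+r1r3+r2r3 = -2
r1r2r3 = 5


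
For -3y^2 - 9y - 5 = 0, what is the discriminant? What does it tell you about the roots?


D = b^2 - 4ac = (-9)^2 - 4(-3)(-5) = 81 - 60 = 21
Since D > 0: two distinct irrational roots


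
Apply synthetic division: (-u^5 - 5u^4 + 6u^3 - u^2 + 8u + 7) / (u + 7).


Synthetic division with c = -7. Coefficients: -1, -5, 6, -1, 8, 7
Bring down -1.
  -1 * -7 = 7; 7 - 5 = 2
  2 * -7 = -14; -14 + 6 = -8
  -8 * -7 = 56; 56 - 1 = 55
  55 * -7 = -385; -385 + 8 = -377
  -377 * -7 = 2639; 2639 + 7 = 2646
Quotient: -u^4 + 2u^3 - 8u^2 + 55u - 377, Remainder: 2646


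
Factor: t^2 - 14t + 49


Roots satisfy r1 + r2 = -b/a = 14 and r1*r2 = c/a = 49.
So r1 = 7, r2 = 7.
t^2 - 14t + 49 = (t - r1)(t - r2) = (t - 7)(t - 7)


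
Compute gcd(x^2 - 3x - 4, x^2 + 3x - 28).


Factor each:
  x^2 - 3x - 4 = (x - 4)(x + 1)
  x^2 + 3x - 28 = (x - 4)(x + 7)
Common monic factor: x - 4


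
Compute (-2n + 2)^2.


Expand (-2n + 2)^2 by repeated multiplication:
= 4n^2 - 8n + 4


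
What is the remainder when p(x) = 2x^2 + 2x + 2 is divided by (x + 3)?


By the Remainder Theorem, the remainder equals p(-3):
  2*(-3)^2 = 18
  2*(-3)^1 = -6
  constant: 2
Sum: 18 - 6 + 2 = 14


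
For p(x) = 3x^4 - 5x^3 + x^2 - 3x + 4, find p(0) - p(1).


p(0) = 4
p(1) = 0
p(0) - p(1) = 4 = 4


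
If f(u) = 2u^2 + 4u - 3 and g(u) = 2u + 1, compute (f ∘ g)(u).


Substitute g(u) into f:
f(g(u)) = 2*(2u + 1)^2 + 4*(2u + 1) + (-3)
(2u + 1)^2 = 4u^2 + 4u + 1
Expand and combine: 8u^2 + 16u + 3


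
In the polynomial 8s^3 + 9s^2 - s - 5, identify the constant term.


Read off the constant term: -5


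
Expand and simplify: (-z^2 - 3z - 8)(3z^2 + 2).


Distribute each term of the first polynomial:
  (-z^2)(3z^2 + 2) = -3z^4 - 2z^2
  (-3z)(3z^2 + 2) = -9z^3 - 6z
  (-8)(3z^2 + 2) = -24z^2 - 16
Sum: -3z^4 - 9z^3 - 26z^2 - 6z - 16


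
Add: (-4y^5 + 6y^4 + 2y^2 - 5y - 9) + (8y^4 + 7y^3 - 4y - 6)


Align terms by degree and add:
  -4y^5 + 6y^4 + 2y^2 - 5y - 9
+ 8y^4 + 7y^3 - 4y - 6
= -4y^5 + 14y^4 + 7y^3 + 2y^2 - 9y - 15


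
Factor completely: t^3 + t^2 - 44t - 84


Try integer roots (divisors of -84). t=-6: p(-6)=0.
Divide out (t + 6): quotient is t^2 - 5t - 14.
Factor the quadratic: (t + 2)(t - 7)
Result: (t + 6)(t + 2)(t - 7)


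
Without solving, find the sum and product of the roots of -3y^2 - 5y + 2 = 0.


For ay^2+by+c=0: sum = -b/a, product = c/a.
a=-3, b=-5, c=2
Sum = -(-5)/-3 = -5/3
Product = (2)/-3 = -2/3


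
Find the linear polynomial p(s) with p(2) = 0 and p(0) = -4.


p(s) = ms + b. Using p(2)=0, p(0)=-4:
m = (0 + 4)/(2) = 4/2 = 2
b = 0 - m*(2) = 0 - 4 = -4
p(s) = 2s - 4


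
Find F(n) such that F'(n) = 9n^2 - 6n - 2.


Reverse power rule on each term:
  ∫ 9n^2 dn = 3n^3
  ∫ -6n dn = -3n^2
  ∫ -2 dn = -2n
F(n) = 3n^3 - 3n^2 - 2n + C


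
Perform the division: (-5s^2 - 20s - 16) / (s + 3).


(-5s^2 - 20s - 16) / (s + 3)
Step 1: -5s * (s + 3) = -5s^2 - 15s; subtract.
Step 2: -5 * (s + 3) = -5s - 15; subtract.
Quotient: -5s - 5, Remainder: -1


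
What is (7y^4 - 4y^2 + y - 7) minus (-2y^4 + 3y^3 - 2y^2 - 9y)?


Distribute the minus sign:
  (7y^4 - 4y^2 + y - 7)
- (-2y^4 + 3y^3 - 2y^2 - 9y)
Negate second polynomial: 2y^4 - 3y^3 + 2y^2 + 9y
Add: 9y^4 - 3y^3 - 2y^2 + 10y - 7


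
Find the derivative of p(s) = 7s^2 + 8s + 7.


Apply the power rule term by term:
  d/ds(7s^2) = 14s
  d/ds(8s) = 8
  d/ds(7) = 0
p'(s) = 14s + 8


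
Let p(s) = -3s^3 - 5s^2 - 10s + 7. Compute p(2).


Using direct substitution:
  -3 * (2)^3 = -24
  -5 * (2)^2 = -20
  -10 * (2)^1 = -20
  constant: 7
Sum = -24 - 20 - 20 + 7 = -57


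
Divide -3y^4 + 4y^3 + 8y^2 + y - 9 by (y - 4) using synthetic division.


Synthetic division with c = 4. Coefficients: -3, 4, 8, 1, -9
Bring down -3.
  -3 * 4 = -12; -12 + 4 = -8
  -8 * 4 = -32; -32 + 8 = -24
  -24 * 4 = -96; -96 + 1 = -95
  -95 * 4 = -380; -380 - 9 = -389
Quotient: -3y^3 - 8y^2 - 24y - 95, Remainder: -389


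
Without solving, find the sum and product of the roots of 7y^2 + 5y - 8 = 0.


For ay^2+by+c=0: sum = -b/a, product = c/a.
a=7, b=5, c=-8
Sum = -(5)/7 = -5/7
Product = (-8)/7 = -8/7


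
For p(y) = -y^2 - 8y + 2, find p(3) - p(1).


p(3) = -31
p(1) = -7
p(3) - p(1) = -31 + 7 = -24


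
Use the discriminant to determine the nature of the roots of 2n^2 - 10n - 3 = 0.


D = b^2 - 4ac = (-10)^2 - 4(2)(-3) = 100 + 24 = 124
Since D > 0: two distinct irrational roots


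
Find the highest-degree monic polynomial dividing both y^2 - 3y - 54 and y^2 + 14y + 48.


Factor each:
  y^2 - 3y - 54 = (y + 6)(y - 9)
  y^2 + 14y + 48 = (y + 6)(y + 8)
Common monic factor: y + 6


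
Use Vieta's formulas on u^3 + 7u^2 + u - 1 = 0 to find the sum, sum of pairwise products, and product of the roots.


Monic cubic u^3+bu^2+cu+d=0: sum=-b, pairwise sum=c, product=-d.
b=7, c=1, d=-1
r1+r2+r3 = -7
r1r2+r1r3+r2r3 = 1
r1r2r3 = 1


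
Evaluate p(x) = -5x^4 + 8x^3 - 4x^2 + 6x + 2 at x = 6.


Using direct substitution:
  -5 * (6)^4 = -6480
  8 * (6)^3 = 1728
  -4 * (6)^2 = -144
  6 * (6)^1 = 36
  constant: 2
Sum = -6480 + 1728 - 144 + 36 + 2 = -4858


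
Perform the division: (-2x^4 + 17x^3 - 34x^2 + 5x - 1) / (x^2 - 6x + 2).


(-2x^4 + 17x^3 - 34x^2 + 5x - 1) / (x^2 - 6x + 2)
Step 1: -2x^2 * (x^2 - 6x + 2) = -2x^4 + 12x^3 - 4x^2; subtract.
Step 2: 5x * (x^2 - 6x + 2) = 5x^3 - 30x^2 + 10x; subtract.
Step 3: 0 * (x^2 - 6x + 2) = 0; subtract.
Quotient: -2x^2 + 5x, Remainder: -5x - 1


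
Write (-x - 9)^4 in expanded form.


Expand (-x - 9)^4 by repeated multiplication:
  (-x - 9)^2 = x^2 + 18x + 81
  (-x - 9)^3 = -x^3 - 27x^2 - 243x - 729
= x^4 + 36x^3 + 486x^2 + 2916x + 6561


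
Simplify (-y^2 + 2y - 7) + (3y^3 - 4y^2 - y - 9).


Align terms by degree and add:
  -y^2 + 2y - 7
+ 3y^3 - 4y^2 - y - 9
= 3y^3 - 5y^2 + y - 16


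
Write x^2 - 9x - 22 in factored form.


Roots satisfy r1 + r2 = -b/a = 9 and r1*r2 = c/a = -22.
So r1 = 11, r2 = -2.
x^2 - 9x - 22 = (x - r1)(x - r2) = (x - 11)(x + 2)


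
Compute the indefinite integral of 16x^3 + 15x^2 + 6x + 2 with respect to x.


Reverse power rule on each term:
  ∫ 16x^3 dx = 4x^4
  ∫ 15x^2 dx = 5x^3
  ∫ 6x dx = 3x^2
  ∫ 2 dx = 2x
F(x) = 4x^4 + 5x^3 + 3x^2 + 2x + C


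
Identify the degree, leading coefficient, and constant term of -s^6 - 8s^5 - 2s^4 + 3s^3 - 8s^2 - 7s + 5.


Highest power of s is 6, with coefficient -1. Constant term is 5.
Degree = 6, leading coefficient = -1, constant term = 5


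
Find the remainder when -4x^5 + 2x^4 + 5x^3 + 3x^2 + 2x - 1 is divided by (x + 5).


By the Remainder Theorem, the remainder equals p(-5):
  -4*(-5)^5 = 12500
  2*(-5)^4 = 1250
  5*(-5)^3 = -625
  3*(-5)^2 = 75
  2*(-5)^1 = -10
  constant: -1
Sum: 12500 + 1250 - 625 + 75 - 10 - 1 = 13189


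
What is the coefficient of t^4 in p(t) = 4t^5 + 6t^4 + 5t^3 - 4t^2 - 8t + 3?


Read off the coefficient of t^4: 6


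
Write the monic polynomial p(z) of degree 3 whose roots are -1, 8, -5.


p(z) = (z + 1)(z - 8)(z + 5)
Expand: z^3 - 2z^2 - 43z - 40


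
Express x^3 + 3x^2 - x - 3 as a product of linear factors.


Try integer roots (divisors of -3). x=1: p(1)=0.
Divide out (x - 1): quotient is x^2 + 4x + 3.
Factor the quadratic: (x + 1)(x + 3)
Result: (x - 1)(x + 1)(x + 3)


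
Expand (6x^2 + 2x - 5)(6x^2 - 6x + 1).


Distribute each term of the first polynomial:
  (6x^2)(6x^2 - 6x + 1) = 36x^4 - 36x^3 + 6x^2
  (2x)(6x^2 - 6x + 1) = 12x^3 - 12x^2 + 2x
  (-5)(6x^2 - 6x + 1) = -30x^2 + 30x - 5
Sum: 36x^4 - 24x^3 - 36x^2 + 32x - 5


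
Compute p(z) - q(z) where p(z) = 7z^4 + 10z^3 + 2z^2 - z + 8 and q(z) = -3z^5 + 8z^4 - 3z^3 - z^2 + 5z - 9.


Distribute the minus sign:
  (7z^4 + 10z^3 + 2z^2 - z + 8)
- (-3z^5 + 8z^4 - 3z^3 - z^2 + 5z - 9)
Negate second polynomial: 3z^5 - 8z^4 + 3z^3 + z^2 - 5z + 9
Add: 3z^5 - z^4 + 13z^3 + 3z^2 - 6z + 17


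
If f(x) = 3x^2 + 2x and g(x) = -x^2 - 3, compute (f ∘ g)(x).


Substitute g(x) into f:
f(g(x)) = 3*(-x^2 - 3)^2 + 2*(-x^2 - 3)
(-x^2 - 3)^2 = x^4 + 6x^2 + 9
Expand and combine: 3x^4 + 16x^2 + 21


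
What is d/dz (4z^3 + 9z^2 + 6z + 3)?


Apply the power rule term by term:
  d/dz(4z^3) = 12z^2
  d/dz(9z^2) = 18z
  d/dz(6z) = 6
  d/dz(3) = 0
p'(z) = 12z^2 + 18z + 6


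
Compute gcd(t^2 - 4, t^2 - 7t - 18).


Factor each:
  t^2 - 4 = (t + 2)(t - 2)
  t^2 - 7t - 18 = (t + 2)(t - 9)
Common monic factor: t + 2


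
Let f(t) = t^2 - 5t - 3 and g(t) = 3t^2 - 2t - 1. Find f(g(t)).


Substitute g(t) into f:
f(g(t)) = 1*(3t^2 - 2t - 1)^2 + (-5)*(3t^2 - 2t - 1) + (-3)
(3t^2 - 2t - 1)^2 = 9t^4 - 12t^3 - 2t^2 + 4t + 1
Expand and combine: 9t^4 - 12t^3 - 17t^2 + 14t + 3


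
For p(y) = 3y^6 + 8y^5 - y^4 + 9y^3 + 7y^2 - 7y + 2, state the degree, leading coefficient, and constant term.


Highest power of y is 6, with coefficient 3. Constant term is 2.
Degree = 6, leading coefficient = 3, constant term = 2


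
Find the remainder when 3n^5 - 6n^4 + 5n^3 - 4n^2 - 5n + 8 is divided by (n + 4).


By the Remainder Theorem, the remainder equals p(-4):
  3*(-4)^5 = -3072
  -6*(-4)^4 = -1536
  5*(-4)^3 = -320
  -4*(-4)^2 = -64
  -5*(-4)^1 = 20
  constant: 8
Sum: -3072 - 1536 - 320 - 64 + 20 + 8 = -4964


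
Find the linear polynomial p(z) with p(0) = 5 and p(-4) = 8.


p(z) = mz + b. Using p(0)=5, p(-4)=8:
m = (5 - 8)/(0 + 4) = -3/4 = -3/4
b = 5 - m*(0) = 5 = 5
p(z) = -(3/4)z + 5


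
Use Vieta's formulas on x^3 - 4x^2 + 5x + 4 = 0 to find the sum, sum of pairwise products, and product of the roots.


Monic cubic x^3+bx^2+cx+d=0: sum=-b, pairwise sum=c, product=-d.
b=-4, c=5, d=4
r1+r2+r3 = 4
r1r2+r1r3+r2r3 = 5
r1r2r3 = -4
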